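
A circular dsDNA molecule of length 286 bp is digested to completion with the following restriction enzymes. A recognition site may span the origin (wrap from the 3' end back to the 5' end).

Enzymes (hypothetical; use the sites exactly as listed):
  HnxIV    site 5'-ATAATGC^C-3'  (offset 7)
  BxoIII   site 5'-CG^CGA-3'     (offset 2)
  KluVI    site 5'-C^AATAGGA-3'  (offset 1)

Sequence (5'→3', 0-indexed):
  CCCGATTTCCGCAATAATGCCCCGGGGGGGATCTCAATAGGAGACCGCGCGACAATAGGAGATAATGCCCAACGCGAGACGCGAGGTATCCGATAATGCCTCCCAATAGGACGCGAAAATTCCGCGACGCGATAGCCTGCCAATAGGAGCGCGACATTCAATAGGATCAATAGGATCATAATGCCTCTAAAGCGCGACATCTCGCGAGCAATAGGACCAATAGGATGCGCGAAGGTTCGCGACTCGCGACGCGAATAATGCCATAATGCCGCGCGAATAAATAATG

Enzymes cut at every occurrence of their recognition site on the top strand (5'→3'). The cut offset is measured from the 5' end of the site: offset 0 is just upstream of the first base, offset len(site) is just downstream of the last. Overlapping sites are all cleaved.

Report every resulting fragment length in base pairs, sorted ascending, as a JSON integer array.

Scan for sites:
  HnxIV ATAATGCC/7: at [13, 61, 92, 177, 254, 262, 280] ⇒ [1, 20, 68, 99, 184, 261, 269]
  BxoIII CGCGA/2: at [47, 72, 79, 111, 122, 127, 149, 192, 202, 227, 237, 244, 249, 271] ⇒ [49, 74, 81, 113, 124, 129, 151, 194, 204, 229, 239, 246, 251, 273]
  KluVI CAATAGGA/1: at [34, 52, 103, 140, 158, 167, 208, 217] ⇒ [35, 53, 104, 141, 159, 168, 209, 218]

All cut coordinates (distinct, sorted): [1, 20, 35, 49, 53, 68, 74, 81, 99, 104, 113, 124, 129, 141, 151, 159, 168, 184, 194, 204, 209, 218, 229, 239, 246, 251, 261, 269, 273]

Fragment lengths:
  1→20: 19 bp
  20→35: 15 bp
  35→49: 14 bp
  49→53: 4 bp
  53→68: 15 bp
  68→74: 6 bp
  74→81: 7 bp
  81→99: 18 bp
  99→104: 5 bp
  104→113: 9 bp
  113→124: 11 bp
  124→129: 5 bp
  129→141: 12 bp
  141→151: 10 bp
  151→159: 8 bp
  159→168: 9 bp
  168→184: 16 bp
  184→194: 10 bp
  194→204: 10 bp
  204→209: 5 bp
  209→218: 9 bp
  218→229: 11 bp
  229→239: 10 bp
  239→246: 7 bp
  246→251: 5 bp
  251→261: 10 bp
  261→269: 8 bp
  269→273: 4 bp
  273→1 (wrap): 286-273+1 = 14 bp

[4,4,5,5,5,5,6,7,7,8,8,9,9,9,10,10,10,10,10,11,11,12,14,14,15,15,16,18,19]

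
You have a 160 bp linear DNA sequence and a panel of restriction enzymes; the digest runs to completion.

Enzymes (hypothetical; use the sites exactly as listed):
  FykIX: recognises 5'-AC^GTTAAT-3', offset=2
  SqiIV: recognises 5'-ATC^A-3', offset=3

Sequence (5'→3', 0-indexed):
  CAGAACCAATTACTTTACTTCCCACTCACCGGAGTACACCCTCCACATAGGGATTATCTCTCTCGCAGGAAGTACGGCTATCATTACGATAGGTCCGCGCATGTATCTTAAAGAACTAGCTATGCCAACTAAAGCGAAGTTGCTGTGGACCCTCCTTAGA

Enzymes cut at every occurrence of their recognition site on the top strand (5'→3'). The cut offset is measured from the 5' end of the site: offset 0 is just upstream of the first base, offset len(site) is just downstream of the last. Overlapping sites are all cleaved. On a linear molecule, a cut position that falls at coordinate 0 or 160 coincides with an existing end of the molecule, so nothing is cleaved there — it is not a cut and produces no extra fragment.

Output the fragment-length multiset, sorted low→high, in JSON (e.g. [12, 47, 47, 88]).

Scan for sites:
  FykIX (ACGTTAAT, off=2): no sites
  SqiIV ATCA/3: at [79] ⇒ [82]

All cut coordinates (distinct, sorted): [82]

Fragment lengths:
  [0,82): 82 bp
  [82,160): 78 bp

[78,82]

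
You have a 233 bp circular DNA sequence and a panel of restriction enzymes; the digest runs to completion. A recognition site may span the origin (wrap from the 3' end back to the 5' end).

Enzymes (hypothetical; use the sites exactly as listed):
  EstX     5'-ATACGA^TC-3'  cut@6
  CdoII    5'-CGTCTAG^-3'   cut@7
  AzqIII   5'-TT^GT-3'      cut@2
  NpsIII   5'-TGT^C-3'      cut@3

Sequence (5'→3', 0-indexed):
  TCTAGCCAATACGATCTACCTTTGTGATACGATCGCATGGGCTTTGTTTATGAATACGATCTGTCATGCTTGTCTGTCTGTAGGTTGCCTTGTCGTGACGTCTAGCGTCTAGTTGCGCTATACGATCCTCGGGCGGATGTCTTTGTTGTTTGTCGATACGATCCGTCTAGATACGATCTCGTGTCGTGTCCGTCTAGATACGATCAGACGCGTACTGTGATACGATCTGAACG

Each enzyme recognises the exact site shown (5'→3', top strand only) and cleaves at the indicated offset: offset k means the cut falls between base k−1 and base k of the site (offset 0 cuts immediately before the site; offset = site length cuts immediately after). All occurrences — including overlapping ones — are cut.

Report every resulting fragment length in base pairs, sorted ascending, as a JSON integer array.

Site scan:
  EstX (ATACGATC, off=6): starts [8, 26, 53, 119, 155, 170, 197, 219] → cuts [14, 32, 59, 125, 161, 176, 203, 225]
  CdoII (CGTCTAG, off=7): starts [98, 105, 163, 190, 231] → cuts [5, 105, 112, 170, 197]
  AzqIII (TTGT, off=2): starts [21, 43, 69, 89, 142, 145, 149] → cuts [23, 45, 71, 91, 144, 147, 151]
  NpsIII (TGTC, off=3): starts [61, 70, 74, 90, 137, 150, 181, 186] → cuts [64, 73, 77, 93, 140, 153, 184, 189]

All cut coordinates (distinct, sorted): [5, 14, 23, 32, 45, 59, 64, 71, 73, 77, 91, 93, 105, 112, 125, 140, 144, 147, 151, 153, 161, 170, 176, 184, 189, 197, 203, 225]

Fragment lengths:
  5→14: 9 bp
  14→23: 9 bp
  23→32: 9 bp
  32→45: 13 bp
  45→59: 14 bp
  59→64: 5 bp
  64→71: 7 bp
  71→73: 2 bp
  73→77: 4 bp
  77→91: 14 bp
  91→93: 2 bp
  93→105: 12 bp
  105→112: 7 bp
  112→125: 13 bp
  125→140: 15 bp
  140→144: 4 bp
  144→147: 3 bp
  147→151: 4 bp
  151→153: 2 bp
  153→161: 8 bp
  161→170: 9 bp
  170→176: 6 bp
  176→184: 8 bp
  184→189: 5 bp
  189→197: 8 bp
  197→203: 6 bp
  203→225: 22 bp
  225→5 (wrap): 233-225+5 = 13 bp

[2,2,2,3,4,4,4,5,5,6,6,7,7,8,8,8,9,9,9,9,12,13,13,13,14,14,15,22]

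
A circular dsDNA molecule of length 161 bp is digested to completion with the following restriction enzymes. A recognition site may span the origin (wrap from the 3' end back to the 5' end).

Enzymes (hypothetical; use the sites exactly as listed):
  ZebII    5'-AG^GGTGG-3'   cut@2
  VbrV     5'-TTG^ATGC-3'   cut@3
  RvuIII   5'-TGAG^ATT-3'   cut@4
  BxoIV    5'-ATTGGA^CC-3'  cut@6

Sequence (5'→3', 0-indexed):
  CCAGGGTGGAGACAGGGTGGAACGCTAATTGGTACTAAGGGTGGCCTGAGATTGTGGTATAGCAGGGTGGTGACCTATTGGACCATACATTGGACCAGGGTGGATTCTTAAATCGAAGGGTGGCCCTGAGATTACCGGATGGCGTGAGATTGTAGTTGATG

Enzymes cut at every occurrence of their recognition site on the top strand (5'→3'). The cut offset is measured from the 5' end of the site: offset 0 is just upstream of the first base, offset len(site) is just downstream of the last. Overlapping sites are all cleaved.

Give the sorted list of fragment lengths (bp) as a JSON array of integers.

[4,7,10,11,11,12,12,15,17,18,20,24]

Scan for sites:
  ZebII (AGGGTGG, off=2): starts [2, 13, 37, 63, 96, 116] → cuts [4, 15, 39, 65, 98, 118]
  VbrV (TTGATGC, off=3): starts [155] → cuts [158]
  RvuIII (TGAGATT, off=4): starts [46, 126, 144] → cuts [50, 130, 148]
  BxoIV (ATTGGACC, off=6): starts [76, 88] → cuts [82, 94]

Pooled cuts: [4, 15, 39, 50, 65, 82, 94, 98, 118, 130, 148, 158]

Fragments:
  4→15: 11 bp
  15→39: 24 bp
  39→50: 11 bp
  50→65: 15 bp
  65→82: 17 bp
  82→94: 12 bp
  94→98: 4 bp
  98→118: 20 bp
  118→130: 12 bp
  130→148: 18 bp
  148→158: 10 bp
  158→4 (wrap): 161-158+4 = 7 bp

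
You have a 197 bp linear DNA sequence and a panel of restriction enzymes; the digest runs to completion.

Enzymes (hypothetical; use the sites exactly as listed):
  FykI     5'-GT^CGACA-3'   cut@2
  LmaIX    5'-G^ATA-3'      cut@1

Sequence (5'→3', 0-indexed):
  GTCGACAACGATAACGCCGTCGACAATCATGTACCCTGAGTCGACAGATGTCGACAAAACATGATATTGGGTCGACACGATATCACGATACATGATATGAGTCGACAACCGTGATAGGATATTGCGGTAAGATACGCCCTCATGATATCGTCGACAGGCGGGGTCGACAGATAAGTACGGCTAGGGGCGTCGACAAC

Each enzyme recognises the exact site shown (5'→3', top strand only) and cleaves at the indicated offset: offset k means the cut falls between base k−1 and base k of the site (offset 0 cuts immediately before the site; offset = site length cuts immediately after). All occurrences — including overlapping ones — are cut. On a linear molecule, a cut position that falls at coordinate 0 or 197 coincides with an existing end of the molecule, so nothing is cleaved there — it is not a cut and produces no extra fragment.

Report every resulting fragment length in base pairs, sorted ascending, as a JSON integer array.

Per-enzyme occurrences:
  FykI GTCGACA/2: at [0, 18, 39, 49, 70, 100, 149, 162, 188] ⇒ [2, 20, 41, 51, 72, 102, 151, 164, 190]
  LmaIX GATA/1: at [9, 62, 78, 86, 93, 112, 117, 130, 143, 169] ⇒ [10, 63, 79, 87, 94, 113, 118, 131, 144, 170]

All cut coordinates (distinct, sorted): [2, 10, 20, 41, 51, 63, 72, 79, 87, 94, 102, 113, 118, 131, 144, 151, 164, 170, 190]

Fragment lengths:
  [0,2): 2 bp
  [2,10): 8 bp
  [10,20): 10 bp
  [20,41): 21 bp
  [41,51): 10 bp
  [51,63): 12 bp
  [63,72): 9 bp
  [72,79): 7 bp
  [79,87): 8 bp
  [87,94): 7 bp
  [94,102): 8 bp
  [102,113): 11 bp
  [113,118): 5 bp
  [118,131): 13 bp
  [131,144): 13 bp
  [144,151): 7 bp
  [151,164): 13 bp
  [164,170): 6 bp
  [170,190): 20 bp
  [190,197): 7 bp

[2,5,6,7,7,7,7,8,8,8,9,10,10,11,12,13,13,13,20,21]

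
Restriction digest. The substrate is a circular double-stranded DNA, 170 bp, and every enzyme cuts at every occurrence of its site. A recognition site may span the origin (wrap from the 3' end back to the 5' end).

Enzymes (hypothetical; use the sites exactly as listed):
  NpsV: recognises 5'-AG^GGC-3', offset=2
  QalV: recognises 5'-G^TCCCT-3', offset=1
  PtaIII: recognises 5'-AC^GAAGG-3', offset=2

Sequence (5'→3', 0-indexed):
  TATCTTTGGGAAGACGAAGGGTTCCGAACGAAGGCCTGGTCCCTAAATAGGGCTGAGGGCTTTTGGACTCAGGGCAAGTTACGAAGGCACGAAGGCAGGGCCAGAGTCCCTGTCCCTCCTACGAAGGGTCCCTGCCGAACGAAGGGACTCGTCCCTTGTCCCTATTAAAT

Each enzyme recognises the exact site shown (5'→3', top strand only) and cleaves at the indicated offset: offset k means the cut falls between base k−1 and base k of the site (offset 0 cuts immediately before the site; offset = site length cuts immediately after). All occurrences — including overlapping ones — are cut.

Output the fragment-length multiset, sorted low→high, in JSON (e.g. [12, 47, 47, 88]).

[6,6,7,7,8,8,8,10,10,10,11,11,12,14,15,27]

Scan for sites:
  NpsV (AGGGC, off=2): starts [48, 55, 70, 96] → cuts [50, 57, 72, 98]
  QalV (GTCCCT, off=1): starts [38, 105, 111, 127, 150, 157] → cuts [39, 106, 112, 128, 151, 158]
  PtaIII (ACGAAGG, off=2): starts [13, 27, 80, 88, 120, 138] → cuts [15, 29, 82, 90, 122, 140]

All cut coordinates (distinct, sorted): [15, 29, 39, 50, 57, 72, 82, 90, 98, 106, 112, 122, 128, 140, 151, 158]

Fragment lengths:
  15→29: 14 bp
  29→39: 10 bp
  39→50: 11 bp
  50→57: 7 bp
  57→72: 15 bp
  72→82: 10 bp
  82→90: 8 bp
  90→98: 8 bp
  98→106: 8 bp
  106→112: 6 bp
  112→122: 10 bp
  122→128: 6 bp
  128→140: 12 bp
  140→151: 11 bp
  151→158: 7 bp
  158→15 (wrap): 170-158+15 = 27 bp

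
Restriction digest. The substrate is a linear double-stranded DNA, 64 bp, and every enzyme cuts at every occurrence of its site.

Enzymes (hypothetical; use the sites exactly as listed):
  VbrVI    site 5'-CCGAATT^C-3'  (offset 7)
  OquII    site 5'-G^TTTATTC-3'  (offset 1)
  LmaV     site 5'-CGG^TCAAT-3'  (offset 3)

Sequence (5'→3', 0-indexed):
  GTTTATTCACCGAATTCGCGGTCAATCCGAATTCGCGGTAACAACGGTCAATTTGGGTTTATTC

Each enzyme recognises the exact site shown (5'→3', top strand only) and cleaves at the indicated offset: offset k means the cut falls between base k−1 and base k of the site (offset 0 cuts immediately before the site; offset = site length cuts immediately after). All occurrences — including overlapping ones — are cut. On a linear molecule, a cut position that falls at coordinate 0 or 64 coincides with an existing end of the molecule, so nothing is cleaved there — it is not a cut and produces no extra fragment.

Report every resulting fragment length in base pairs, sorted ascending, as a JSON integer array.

Scan for sites:
  VbrVI CCGAATTC/7: at [9, 26] ⇒ [16, 33]
  OquII GTTTATTC/1: at [0, 56] ⇒ [1, 57]
  LmaV CGGTCAAT/3: at [18, 44] ⇒ [21, 47]

Pooled cuts: [1, 16, 21, 33, 47, 57]

Fragments:
  [0,1): 1 bp
  [1,16): 15 bp
  [16,21): 5 bp
  [21,33): 12 bp
  [33,47): 14 bp
  [47,57): 10 bp
  [57,64): 7 bp

[1,5,7,10,12,14,15]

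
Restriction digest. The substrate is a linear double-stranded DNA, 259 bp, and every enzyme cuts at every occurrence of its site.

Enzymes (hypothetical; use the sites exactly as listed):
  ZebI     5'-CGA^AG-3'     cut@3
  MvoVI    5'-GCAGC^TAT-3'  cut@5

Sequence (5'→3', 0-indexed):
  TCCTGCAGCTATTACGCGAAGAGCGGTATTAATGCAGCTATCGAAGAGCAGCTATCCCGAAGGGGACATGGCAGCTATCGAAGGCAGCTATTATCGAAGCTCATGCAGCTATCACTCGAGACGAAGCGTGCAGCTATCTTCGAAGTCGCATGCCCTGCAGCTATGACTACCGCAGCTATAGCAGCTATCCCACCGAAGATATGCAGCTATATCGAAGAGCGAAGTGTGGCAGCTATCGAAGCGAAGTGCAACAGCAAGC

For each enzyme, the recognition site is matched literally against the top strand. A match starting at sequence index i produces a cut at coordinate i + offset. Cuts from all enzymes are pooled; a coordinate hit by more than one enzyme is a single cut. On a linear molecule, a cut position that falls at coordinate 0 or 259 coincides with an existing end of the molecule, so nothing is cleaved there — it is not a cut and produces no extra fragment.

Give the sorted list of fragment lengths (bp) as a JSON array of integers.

Scan for sites:
  ZebI CGAAG/3: at [16, 41, 57, 78, 94, 121, 140, 193, 212, 219, 236, 241] ⇒ [19, 44, 60, 81, 97, 124, 143, 196, 215, 222, 239, 244]
  MvoVI GCAGCTAT/5: at [4, 33, 47, 70, 83, 104, 129, 156, 171, 180, 202, 228] ⇒ [9, 38, 52, 75, 88, 109, 134, 161, 176, 185, 207, 233]

All cut coordinates (distinct, sorted): [9, 19, 38, 44, 52, 60, 75, 81, 88, 97, 109, 124, 134, 143, 161, 176, 185, 196, 207, 215, 222, 233, 239, 244]

Fragment lengths:
  [0,9): 9 bp
  [9,19): 10 bp
  [19,38): 19 bp
  [38,44): 6 bp
  [44,52): 8 bp
  [52,60): 8 bp
  [60,75): 15 bp
  [75,81): 6 bp
  [81,88): 7 bp
  [88,97): 9 bp
  [97,109): 12 bp
  [109,124): 15 bp
  [124,134): 10 bp
  [134,143): 9 bp
  [143,161): 18 bp
  [161,176): 15 bp
  [176,185): 9 bp
  [185,196): 11 bp
  [196,207): 11 bp
  [207,215): 8 bp
  [215,222): 7 bp
  [222,233): 11 bp
  [233,239): 6 bp
  [239,244): 5 bp
  [244,259): 15 bp

[5,6,6,6,7,7,8,8,8,9,9,9,9,10,10,11,11,11,12,15,15,15,15,18,19]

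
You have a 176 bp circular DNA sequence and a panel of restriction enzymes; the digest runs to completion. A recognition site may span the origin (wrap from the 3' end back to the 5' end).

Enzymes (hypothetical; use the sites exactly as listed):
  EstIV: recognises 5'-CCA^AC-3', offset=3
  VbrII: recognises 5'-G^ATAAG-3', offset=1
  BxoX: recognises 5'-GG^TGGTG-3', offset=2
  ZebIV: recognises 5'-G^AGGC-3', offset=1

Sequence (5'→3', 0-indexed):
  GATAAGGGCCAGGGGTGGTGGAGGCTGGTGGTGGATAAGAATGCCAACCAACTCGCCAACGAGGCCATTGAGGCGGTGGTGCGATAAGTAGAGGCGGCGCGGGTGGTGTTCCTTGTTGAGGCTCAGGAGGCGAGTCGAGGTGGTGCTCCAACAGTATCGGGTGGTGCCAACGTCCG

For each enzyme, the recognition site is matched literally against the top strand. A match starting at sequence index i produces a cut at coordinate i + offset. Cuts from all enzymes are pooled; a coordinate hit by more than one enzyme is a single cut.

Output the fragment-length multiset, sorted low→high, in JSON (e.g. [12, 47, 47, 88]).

Scan for sites:
  EstIV CCAAC/3: at [43, 47, 55, 147, 166] ⇒ [46, 50, 58, 150, 169]
  VbrII GATAAG/1: at [0, 33, 82] ⇒ [1, 34, 83]
  BxoX GGTGGTG/2: at [13, 26, 74, 101, 138, 159] ⇒ [15, 28, 76, 103, 140, 161]
  ZebIV GAGGC/1: at [20, 60, 69, 90, 117, 126] ⇒ [21, 61, 70, 91, 118, 127]

All cut coordinates (distinct, sorted): [1, 15, 21, 28, 34, 46, 50, 58, 61, 70, 76, 83, 91, 103, 118, 127, 140, 150, 161, 169]

Fragments:
  1→15: 14 bp
  15→21: 6 bp
  21→28: 7 bp
  28→34: 6 bp
  34→46: 12 bp
  46→50: 4 bp
  50→58: 8 bp
  58→61: 3 bp
  61→70: 9 bp
  70→76: 6 bp
  76→83: 7 bp
  83→91: 8 bp
  91→103: 12 bp
  103→118: 15 bp
  118→127: 9 bp
  127→140: 13 bp
  140→150: 10 bp
  150→161: 11 bp
  161→169: 8 bp
  169→1 (wrap): 176-169+1 = 8 bp

[3,4,6,6,6,7,7,8,8,8,8,9,9,10,11,12,12,13,14,15]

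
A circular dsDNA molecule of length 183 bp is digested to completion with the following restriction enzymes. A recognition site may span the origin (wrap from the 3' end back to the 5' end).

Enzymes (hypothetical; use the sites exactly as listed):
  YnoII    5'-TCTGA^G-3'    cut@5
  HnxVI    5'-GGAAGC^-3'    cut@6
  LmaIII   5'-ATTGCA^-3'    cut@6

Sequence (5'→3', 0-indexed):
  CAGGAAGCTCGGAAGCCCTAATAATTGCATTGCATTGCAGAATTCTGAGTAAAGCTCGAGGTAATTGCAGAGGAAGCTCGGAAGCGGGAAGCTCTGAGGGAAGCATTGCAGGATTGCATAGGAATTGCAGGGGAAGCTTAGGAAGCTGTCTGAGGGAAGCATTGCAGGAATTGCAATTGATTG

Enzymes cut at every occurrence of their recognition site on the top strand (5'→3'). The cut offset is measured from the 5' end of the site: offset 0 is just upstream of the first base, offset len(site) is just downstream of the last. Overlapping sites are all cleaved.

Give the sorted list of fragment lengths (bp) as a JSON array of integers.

[5,5,5,6,6,6,7,7,7,7,8,8,8,8,8,9,9,9,10,11,13,21]

Scan for sites:
  YnoII TCTGAG/5: at [43, 92, 148] ⇒ [48, 97, 153]
  HnxVI GGAAGC/6: at [2, 10, 71, 79, 86, 98, 131, 140, 154] ⇒ [8, 16, 77, 85, 92, 104, 137, 146, 160]
  LmaIII ATTGCA/6: at [23, 28, 33, 63, 104, 112, 123, 160, 169, 179] ⇒ [2, 29, 34, 39, 69, 110, 118, 129, 166, 175]

All cut coordinates (distinct, sorted): [2, 8, 16, 29, 34, 39, 48, 69, 77, 85, 92, 97, 104, 110, 118, 129, 137, 146, 153, 160, 166, 175]

Fragment lengths:
  2→8: 6 bp
  8→16: 8 bp
  16→29: 13 bp
  29→34: 5 bp
  34→39: 5 bp
  39→48: 9 bp
  48→69: 21 bp
  69→77: 8 bp
  77→85: 8 bp
  85→92: 7 bp
  92→97: 5 bp
  97→104: 7 bp
  104→110: 6 bp
  110→118: 8 bp
  118→129: 11 bp
  129→137: 8 bp
  137→146: 9 bp
  146→153: 7 bp
  153→160: 7 bp
  160→166: 6 bp
  166→175: 9 bp
  175→2 (wrap): 183-175+2 = 10 bp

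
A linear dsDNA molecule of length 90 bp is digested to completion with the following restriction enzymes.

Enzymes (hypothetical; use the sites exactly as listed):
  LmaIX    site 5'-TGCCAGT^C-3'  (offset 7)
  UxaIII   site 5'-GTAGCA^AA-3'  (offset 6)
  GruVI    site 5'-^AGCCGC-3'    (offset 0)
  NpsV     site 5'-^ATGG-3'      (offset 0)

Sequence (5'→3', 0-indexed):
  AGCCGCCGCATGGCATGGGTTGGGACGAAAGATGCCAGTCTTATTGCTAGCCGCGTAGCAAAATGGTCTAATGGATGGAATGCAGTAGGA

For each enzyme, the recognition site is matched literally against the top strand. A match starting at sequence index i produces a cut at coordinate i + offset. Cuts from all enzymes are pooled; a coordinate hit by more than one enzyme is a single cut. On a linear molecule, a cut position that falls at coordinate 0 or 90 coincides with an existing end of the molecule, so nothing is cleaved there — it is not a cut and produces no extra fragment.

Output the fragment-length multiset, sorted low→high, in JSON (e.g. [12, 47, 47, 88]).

Site scan:
  LmaIX (TGCCAGTC, off=7): starts [32] → cuts [39]
  UxaIII (GTAGCAAA, off=6): starts [54] → cuts [60]
  GruVI (AGCCGC, off=0): starts [0, 48] → cuts [48] (position 0 is a terminus of the linear molecule — no cut)
  NpsV (ATGG, off=0): starts [9, 14, 62, 70, 74] → cuts [9, 14, 62, 70, 74]

All cut coordinates (distinct, sorted): [9, 14, 39, 48, 60, 62, 70, 74]

Fragment lengths:
  [0,9): 9 bp
  [9,14): 5 bp
  [14,39): 25 bp
  [39,48): 9 bp
  [48,60): 12 bp
  [60,62): 2 bp
  [62,70): 8 bp
  [70,74): 4 bp
  [74,90): 16 bp

[2,4,5,8,9,9,12,16,25]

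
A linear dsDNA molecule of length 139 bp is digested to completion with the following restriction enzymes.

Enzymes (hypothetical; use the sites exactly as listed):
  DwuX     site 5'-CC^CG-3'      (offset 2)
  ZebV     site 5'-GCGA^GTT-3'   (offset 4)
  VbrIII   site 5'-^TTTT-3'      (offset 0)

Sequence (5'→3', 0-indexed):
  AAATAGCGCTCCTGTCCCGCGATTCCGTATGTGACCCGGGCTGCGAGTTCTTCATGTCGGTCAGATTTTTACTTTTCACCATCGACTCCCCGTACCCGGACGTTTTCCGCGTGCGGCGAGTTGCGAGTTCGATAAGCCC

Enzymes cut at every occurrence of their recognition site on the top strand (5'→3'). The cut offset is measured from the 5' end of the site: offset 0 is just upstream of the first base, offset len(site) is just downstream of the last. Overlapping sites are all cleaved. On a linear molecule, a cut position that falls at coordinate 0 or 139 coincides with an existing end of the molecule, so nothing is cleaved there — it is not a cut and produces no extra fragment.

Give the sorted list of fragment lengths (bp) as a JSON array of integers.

[1,6,6,6,7,10,13,17,17,18,19,19]

Per-enzyme occurrences:
  DwuX (CCCG, off=2): starts [15, 34, 88, 94] → cuts [17, 36, 90, 96]
  ZebV (GCGAGTT, off=4): starts [42, 115, 122] → cuts [46, 119, 126]
  VbrIII (TTTT, off=0): starts [65, 66, 72, 102] → cuts [65, 66, 72, 102]

Pooled cuts: [17, 36, 46, 65, 66, 72, 90, 96, 102, 119, 126]

Fragment lengths:
  [0,17): 17 bp
  [17,36): 19 bp
  [36,46): 10 bp
  [46,65): 19 bp
  [65,66): 1 bp
  [66,72): 6 bp
  [72,90): 18 bp
  [90,96): 6 bp
  [96,102): 6 bp
  [102,119): 17 bp
  [119,126): 7 bp
  [126,139): 13 bp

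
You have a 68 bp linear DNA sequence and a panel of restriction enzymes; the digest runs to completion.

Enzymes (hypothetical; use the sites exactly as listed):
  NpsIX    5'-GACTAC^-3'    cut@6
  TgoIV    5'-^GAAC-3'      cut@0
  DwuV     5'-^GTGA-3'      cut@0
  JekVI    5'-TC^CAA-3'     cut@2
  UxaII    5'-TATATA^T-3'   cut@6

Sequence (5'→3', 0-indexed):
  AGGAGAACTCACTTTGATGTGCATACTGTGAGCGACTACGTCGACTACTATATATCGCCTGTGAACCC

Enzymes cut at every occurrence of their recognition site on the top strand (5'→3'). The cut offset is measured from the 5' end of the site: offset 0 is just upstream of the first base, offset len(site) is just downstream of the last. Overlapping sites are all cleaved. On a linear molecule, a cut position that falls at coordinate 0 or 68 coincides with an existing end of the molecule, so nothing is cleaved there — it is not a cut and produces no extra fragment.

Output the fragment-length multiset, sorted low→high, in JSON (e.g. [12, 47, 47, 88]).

Site scan:
  NpsIX (GACTAC, off=6): starts [33, 42] → cuts [39, 48]
  TgoIV (GAAC, off=0): starts [4, 62] → cuts [4, 62]
  DwuV (GTGA, off=0): starts [27, 60] → cuts [27, 60]
  JekVI (TCCAA, off=2): no sites
  UxaII (TATATAT, off=6): starts [48] → cuts [54]

Pooled cuts: [4, 27, 39, 48, 54, 60, 62]

Fragment lengths:
  [0,4): 4 bp
  [4,27): 23 bp
  [27,39): 12 bp
  [39,48): 9 bp
  [48,54): 6 bp
  [54,60): 6 bp
  [60,62): 2 bp
  [62,68): 6 bp

[2,4,6,6,6,9,12,23]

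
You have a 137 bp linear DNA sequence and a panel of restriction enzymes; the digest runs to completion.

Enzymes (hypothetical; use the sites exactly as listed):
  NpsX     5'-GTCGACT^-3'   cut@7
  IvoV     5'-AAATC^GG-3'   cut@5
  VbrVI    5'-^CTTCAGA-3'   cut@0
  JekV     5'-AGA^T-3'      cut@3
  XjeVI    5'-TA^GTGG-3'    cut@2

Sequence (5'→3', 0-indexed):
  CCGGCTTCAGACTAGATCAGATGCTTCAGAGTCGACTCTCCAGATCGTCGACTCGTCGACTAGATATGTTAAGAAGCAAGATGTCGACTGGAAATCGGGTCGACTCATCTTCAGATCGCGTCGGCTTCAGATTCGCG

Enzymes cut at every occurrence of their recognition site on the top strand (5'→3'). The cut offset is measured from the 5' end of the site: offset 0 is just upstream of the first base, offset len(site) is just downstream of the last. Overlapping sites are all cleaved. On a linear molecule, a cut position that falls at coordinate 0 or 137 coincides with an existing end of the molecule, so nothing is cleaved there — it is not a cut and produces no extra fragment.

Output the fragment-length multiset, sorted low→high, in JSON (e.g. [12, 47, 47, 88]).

[2,3,3,4,5,6,7,7,7,7,8,8,9,9,9,12,14,17]

Site scan:
  NpsX (GTCGACT, off=7): starts [30, 46, 54, 82, 98] → cuts [37, 53, 61, 89, 105]
  IvoV (AAATCGG, off=5): starts [91] → cuts [96]
  VbrVI (CTTCAGA, off=0): starts [4, 23, 108, 124] → cuts [4, 23, 108, 124]
  JekV (AGAT, off=3): starts [13, 18, 41, 61, 78, 112, 128] → cuts [16, 21, 44, 64, 81, 115, 131]
  XjeVI (TAGTGG, off=2): no sites

All cut coordinates (distinct, sorted): [4, 16, 21, 23, 37, 44, 53, 61, 64, 81, 89, 96, 105, 108, 115, 124, 131]

Fragments:
  [0,4): 4 bp
  [4,16): 12 bp
  [16,21): 5 bp
  [21,23): 2 bp
  [23,37): 14 bp
  [37,44): 7 bp
  [44,53): 9 bp
  [53,61): 8 bp
  [61,64): 3 bp
  [64,81): 17 bp
  [81,89): 8 bp
  [89,96): 7 bp
  [96,105): 9 bp
  [105,108): 3 bp
  [108,115): 7 bp
  [115,124): 9 bp
  [124,131): 7 bp
  [131,137): 6 bp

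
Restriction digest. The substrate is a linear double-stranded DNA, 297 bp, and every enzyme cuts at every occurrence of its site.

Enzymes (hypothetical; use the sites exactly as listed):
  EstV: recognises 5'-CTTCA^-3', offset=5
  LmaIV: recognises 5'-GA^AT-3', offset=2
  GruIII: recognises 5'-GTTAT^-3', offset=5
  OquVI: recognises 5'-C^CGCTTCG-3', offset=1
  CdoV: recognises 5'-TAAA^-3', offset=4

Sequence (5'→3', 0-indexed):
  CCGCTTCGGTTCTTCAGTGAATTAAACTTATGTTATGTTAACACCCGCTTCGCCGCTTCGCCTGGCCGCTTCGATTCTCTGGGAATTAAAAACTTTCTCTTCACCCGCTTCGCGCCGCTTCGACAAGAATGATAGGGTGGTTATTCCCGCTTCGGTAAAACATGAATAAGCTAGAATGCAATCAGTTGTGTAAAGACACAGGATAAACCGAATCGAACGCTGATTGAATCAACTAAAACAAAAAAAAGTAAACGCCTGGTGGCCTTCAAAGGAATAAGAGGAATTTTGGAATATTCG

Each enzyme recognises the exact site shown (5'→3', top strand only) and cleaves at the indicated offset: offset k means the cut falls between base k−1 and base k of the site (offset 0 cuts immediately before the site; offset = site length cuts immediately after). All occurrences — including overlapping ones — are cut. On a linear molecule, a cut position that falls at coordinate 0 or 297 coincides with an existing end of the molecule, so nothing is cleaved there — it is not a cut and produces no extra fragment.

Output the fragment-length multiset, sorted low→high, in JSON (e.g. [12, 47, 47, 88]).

Site scan:
  EstV CTTCA/5: at [11, 98, 263] ⇒ [16, 103, 268]
  LmaIV GAAT/2: at [18, 82, 126, 163, 173, 209, 225, 271, 280, 288] ⇒ [20, 84, 128, 165, 175, 211, 227, 273, 282, 290]
  GruIII GTTAT/5: at [31, 139] ⇒ [36, 144]
  OquVI CCGCTTCG/1: at [0, 44, 52, 65, 104, 114, 146] ⇒ [1, 45, 53, 66, 105, 115, 147]
  CdoV TAAA/4: at [22, 86, 155, 190, 203, 233, 248] ⇒ [26, 90, 159, 194, 207, 237, 252]

Pooled cuts: [1, 16, 20, 26, 36, 45, 53, 66, 84, 90, 103, 105, 115, 128, 144, 147, 159, 165, 175, 194, 207, 211, 227, 237, 252, 268, 273, 282, 290]

Fragments:
  [0,1): 1 bp
  [1,16): 15 bp
  [16,20): 4 bp
  [20,26): 6 bp
  [26,36): 10 bp
  [36,45): 9 bp
  [45,53): 8 bp
  [53,66): 13 bp
  [66,84): 18 bp
  [84,90): 6 bp
  [90,103): 13 bp
  [103,105): 2 bp
  [105,115): 10 bp
  [115,128): 13 bp
  [128,144): 16 bp
  [144,147): 3 bp
  [147,159): 12 bp
  [159,165): 6 bp
  [165,175): 10 bp
  [175,194): 19 bp
  [194,207): 13 bp
  [207,211): 4 bp
  [211,227): 16 bp
  [227,237): 10 bp
  [237,252): 15 bp
  [252,268): 16 bp
  [268,273): 5 bp
  [273,282): 9 bp
  [282,290): 8 bp
  [290,297): 7 bp

[1,2,3,4,4,5,6,6,6,7,8,8,9,9,10,10,10,10,12,13,13,13,13,15,15,16,16,16,18,19]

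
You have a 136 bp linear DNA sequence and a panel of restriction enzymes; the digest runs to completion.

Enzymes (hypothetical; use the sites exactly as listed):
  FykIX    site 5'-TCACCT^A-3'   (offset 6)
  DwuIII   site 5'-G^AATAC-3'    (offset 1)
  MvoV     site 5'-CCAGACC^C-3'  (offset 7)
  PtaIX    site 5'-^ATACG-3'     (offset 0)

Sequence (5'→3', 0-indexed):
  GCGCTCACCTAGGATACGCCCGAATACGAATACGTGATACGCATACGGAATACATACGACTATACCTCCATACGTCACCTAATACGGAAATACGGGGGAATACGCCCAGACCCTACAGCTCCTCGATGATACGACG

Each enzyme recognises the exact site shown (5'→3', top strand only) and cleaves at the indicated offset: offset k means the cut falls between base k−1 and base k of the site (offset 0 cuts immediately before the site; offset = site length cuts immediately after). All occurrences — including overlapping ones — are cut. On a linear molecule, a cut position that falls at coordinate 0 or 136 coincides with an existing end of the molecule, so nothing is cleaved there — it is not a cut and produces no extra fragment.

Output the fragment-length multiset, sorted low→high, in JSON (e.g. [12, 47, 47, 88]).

[1,1,1,1,3,5,5,6,6,7,8,8,9,9,10,11,13,16,16]

Scan for sites:
  FykIX (TCACCTA, off=6): starts [4, 74] → cuts [10, 80]
  DwuIII (GAATAC, off=1): starts [21, 27, 47, 97] → cuts [22, 28, 48, 98]
  MvoV (CCAGACCC, off=7): starts [105] → cuts [112]
  PtaIX (ATACG, off=0): starts [13, 23, 29, 36, 42, 53, 69, 81, 89, 99, 128] → cuts [13, 23, 29, 36, 42, 53, 69, 81, 89, 99, 128]

Pooled cuts: [10, 13, 22, 23, 28, 29, 36, 42, 48, 53, 69, 80, 81, 89, 98, 99, 112, 128]

Fragments:
  [0,10): 10 bp
  [10,13): 3 bp
  [13,22): 9 bp
  [22,23): 1 bp
  [23,28): 5 bp
  [28,29): 1 bp
  [29,36): 7 bp
  [36,42): 6 bp
  [42,48): 6 bp
  [48,53): 5 bp
  [53,69): 16 bp
  [69,80): 11 bp
  [80,81): 1 bp
  [81,89): 8 bp
  [89,98): 9 bp
  [98,99): 1 bp
  [99,112): 13 bp
  [112,128): 16 bp
  [128,136): 8 bp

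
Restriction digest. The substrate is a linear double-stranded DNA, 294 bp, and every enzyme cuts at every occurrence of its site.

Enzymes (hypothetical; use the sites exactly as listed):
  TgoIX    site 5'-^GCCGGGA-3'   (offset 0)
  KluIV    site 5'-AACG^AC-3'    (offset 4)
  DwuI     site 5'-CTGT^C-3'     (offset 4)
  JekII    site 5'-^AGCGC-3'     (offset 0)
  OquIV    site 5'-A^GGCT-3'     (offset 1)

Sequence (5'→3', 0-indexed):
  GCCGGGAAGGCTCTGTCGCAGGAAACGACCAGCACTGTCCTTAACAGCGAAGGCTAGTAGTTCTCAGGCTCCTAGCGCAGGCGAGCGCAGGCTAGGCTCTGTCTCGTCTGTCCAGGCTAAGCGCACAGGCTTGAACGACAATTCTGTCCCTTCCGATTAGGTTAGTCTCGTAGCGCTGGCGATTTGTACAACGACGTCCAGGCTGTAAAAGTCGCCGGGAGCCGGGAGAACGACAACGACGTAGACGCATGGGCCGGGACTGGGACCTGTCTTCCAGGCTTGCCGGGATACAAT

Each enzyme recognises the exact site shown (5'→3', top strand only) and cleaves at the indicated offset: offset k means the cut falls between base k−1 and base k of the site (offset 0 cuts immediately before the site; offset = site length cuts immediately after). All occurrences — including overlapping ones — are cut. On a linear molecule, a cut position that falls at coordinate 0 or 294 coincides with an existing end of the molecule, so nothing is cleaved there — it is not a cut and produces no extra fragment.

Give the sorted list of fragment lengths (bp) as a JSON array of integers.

Scan for sites:
  TgoIX GCCGGGA/0: at [0, 213, 220, 252, 281] ⇒ [213, 220, 252, 281] (position 0 is a terminus of the linear molecule — no cut)
  KluIV AACGAC/4: at [23, 133, 189, 228, 234] ⇒ [27, 137, 193, 232, 238]
  DwuI CTGTC/4: at [12, 34, 98, 107, 143, 266] ⇒ [16, 38, 102, 111, 147, 270]
  JekII AGCGC/0: at [73, 83, 119, 171] ⇒ [73, 83, 119, 171]
  OquIV AGGCT/1: at [7, 50, 65, 88, 93, 113, 126, 199, 275] ⇒ [8, 51, 66, 89, 94, 114, 127, 200, 276]

All cut coordinates (distinct, sorted): [8, 16, 27, 38, 51, 66, 73, 83, 89, 94, 102, 111, 114, 119, 127, 137, 147, 171, 193, 200, 213, 220, 232, 238, 252, 270, 276, 281]

Fragment lengths:
  [0,8): 8 bp
  [8,16): 8 bp
  [16,27): 11 bp
  [27,38): 11 bp
  [38,51): 13 bp
  [51,66): 15 bp
  [66,73): 7 bp
  [73,83): 10 bp
  [83,89): 6 bp
  [89,94): 5 bp
  [94,102): 8 bp
  [102,111): 9 bp
  [111,114): 3 bp
  [114,119): 5 bp
  [119,127): 8 bp
  [127,137): 10 bp
  [137,147): 10 bp
  [147,171): 24 bp
  [171,193): 22 bp
  [193,200): 7 bp
  [200,213): 13 bp
  [213,220): 7 bp
  [220,232): 12 bp
  [232,238): 6 bp
  [238,252): 14 bp
  [252,270): 18 bp
  [270,276): 6 bp
  [276,281): 5 bp
  [281,294): 13 bp

[3,5,5,5,6,6,6,7,7,7,8,8,8,8,9,10,10,10,11,11,12,13,13,13,14,15,18,22,24]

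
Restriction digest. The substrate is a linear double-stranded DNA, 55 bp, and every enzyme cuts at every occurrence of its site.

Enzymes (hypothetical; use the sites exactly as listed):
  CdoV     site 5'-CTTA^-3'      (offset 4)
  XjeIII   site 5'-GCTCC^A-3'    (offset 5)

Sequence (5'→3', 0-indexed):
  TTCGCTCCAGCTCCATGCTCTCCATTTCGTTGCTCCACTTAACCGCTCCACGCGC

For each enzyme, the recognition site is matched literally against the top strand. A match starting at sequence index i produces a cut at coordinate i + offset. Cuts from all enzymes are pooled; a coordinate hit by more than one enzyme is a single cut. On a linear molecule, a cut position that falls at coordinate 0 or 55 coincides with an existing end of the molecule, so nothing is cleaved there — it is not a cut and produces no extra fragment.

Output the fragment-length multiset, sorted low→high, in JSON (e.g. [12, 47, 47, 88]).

Per-enzyme occurrences:
  CdoV CTTA/4: at [37] ⇒ [41]
  XjeIII GCTCCA/5: at [3, 9, 31, 44] ⇒ [8, 14, 36, 49]

Pooled cuts: [8, 14, 36, 41, 49]

Fragments:
  [0,8): 8 bp
  [8,14): 6 bp
  [14,36): 22 bp
  [36,41): 5 bp
  [41,49): 8 bp
  [49,55): 6 bp

[5,6,6,8,8,22]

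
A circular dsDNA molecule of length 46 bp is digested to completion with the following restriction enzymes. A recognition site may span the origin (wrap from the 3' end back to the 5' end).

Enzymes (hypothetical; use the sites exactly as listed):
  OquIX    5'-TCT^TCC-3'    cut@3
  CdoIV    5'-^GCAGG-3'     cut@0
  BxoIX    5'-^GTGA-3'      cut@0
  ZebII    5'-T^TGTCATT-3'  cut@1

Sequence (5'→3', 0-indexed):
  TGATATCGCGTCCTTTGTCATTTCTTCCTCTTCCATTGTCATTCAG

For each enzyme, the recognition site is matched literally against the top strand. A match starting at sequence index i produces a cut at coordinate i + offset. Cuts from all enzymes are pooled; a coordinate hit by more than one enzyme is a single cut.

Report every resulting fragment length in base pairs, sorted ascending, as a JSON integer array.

[5,6,9,10,16]

Per-enzyme occurrences:
  OquIX TCTTCC/3: at [22, 28] ⇒ [25, 31]
  CdoIV (GCAGG, off=0): no sites
  BxoIX GTGA/0: at [45] ⇒ [45]
  ZebII TTGTCATT/1: at [14, 35] ⇒ [15, 36]

All cut coordinates (distinct, sorted): [15, 25, 31, 36, 45]

Fragment lengths:
  15→25: 10 bp
  25→31: 6 bp
  31→36: 5 bp
  36→45: 9 bp
  45→15 (wrap): 46-45+15 = 16 bp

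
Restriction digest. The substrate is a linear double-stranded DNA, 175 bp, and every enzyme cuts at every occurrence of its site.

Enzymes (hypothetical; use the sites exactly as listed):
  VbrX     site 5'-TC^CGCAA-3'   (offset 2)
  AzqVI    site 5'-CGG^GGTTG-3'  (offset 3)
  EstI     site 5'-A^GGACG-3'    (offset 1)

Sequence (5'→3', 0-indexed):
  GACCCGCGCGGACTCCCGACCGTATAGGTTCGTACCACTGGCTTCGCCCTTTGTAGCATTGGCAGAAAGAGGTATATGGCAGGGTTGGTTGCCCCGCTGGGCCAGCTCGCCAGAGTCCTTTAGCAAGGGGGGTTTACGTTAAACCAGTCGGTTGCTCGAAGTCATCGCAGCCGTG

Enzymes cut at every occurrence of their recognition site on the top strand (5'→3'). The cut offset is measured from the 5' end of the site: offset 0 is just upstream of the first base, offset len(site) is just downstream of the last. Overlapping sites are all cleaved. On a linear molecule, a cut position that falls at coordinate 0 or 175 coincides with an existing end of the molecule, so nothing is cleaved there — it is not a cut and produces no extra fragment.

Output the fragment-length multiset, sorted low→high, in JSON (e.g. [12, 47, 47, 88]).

[175]

Site scan:
  VbrX (TCCGCAA, off=2): no sites
  AzqVI (CGGGGTTG, off=3): no sites
  EstI (AGGACG, off=1): no sites

All cut coordinates (distinct, sorted): ∅

Fragment lengths:
  no cuts → one linear fragment of 175 bp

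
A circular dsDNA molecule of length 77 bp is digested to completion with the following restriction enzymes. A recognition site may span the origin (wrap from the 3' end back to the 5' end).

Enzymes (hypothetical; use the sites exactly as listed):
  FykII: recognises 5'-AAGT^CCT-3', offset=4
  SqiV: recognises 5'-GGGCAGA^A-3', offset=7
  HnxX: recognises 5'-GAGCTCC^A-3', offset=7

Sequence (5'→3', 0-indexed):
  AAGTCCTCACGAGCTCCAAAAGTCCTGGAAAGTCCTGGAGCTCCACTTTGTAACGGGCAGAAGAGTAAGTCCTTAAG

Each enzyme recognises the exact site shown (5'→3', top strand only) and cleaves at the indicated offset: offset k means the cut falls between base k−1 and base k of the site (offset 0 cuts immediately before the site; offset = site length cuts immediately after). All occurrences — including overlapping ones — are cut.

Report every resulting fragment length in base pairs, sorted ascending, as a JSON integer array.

Per-enzyme occurrences:
  FykII AAGTCCT/4: at [0, 19, 29, 66] ⇒ [4, 23, 33, 70]
  SqiV GGGCAGAA/7: at [54] ⇒ [61]
  HnxX GAGCTCCA/7: at [10, 37] ⇒ [17, 44]

Pooled cuts: [4, 17, 23, 33, 44, 61, 70]

Fragment lengths:
  4→17: 13 bp
  17→23: 6 bp
  23→33: 10 bp
  33→44: 11 bp
  44→61: 17 bp
  61→70: 9 bp
  70→4 (wrap): 77-70+4 = 11 bp

[6,9,10,11,11,13,17]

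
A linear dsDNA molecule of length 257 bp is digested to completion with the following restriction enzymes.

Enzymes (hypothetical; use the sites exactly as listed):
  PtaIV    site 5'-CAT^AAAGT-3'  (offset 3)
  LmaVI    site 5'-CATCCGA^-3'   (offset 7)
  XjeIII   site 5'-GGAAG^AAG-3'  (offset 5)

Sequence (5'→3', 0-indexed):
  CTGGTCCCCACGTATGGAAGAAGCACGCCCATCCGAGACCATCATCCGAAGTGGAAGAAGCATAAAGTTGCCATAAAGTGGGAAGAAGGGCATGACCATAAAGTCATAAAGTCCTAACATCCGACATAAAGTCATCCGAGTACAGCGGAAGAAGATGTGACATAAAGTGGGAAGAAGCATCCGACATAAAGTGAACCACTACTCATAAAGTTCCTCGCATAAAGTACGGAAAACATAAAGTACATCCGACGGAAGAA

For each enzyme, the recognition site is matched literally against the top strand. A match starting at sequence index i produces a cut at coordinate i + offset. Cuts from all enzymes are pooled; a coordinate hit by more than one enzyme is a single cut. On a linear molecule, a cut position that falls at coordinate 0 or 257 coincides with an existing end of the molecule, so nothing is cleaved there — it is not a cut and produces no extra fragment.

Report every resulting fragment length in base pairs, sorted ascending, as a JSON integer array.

[3,3,6,8,8,8,10,11,11,11,12,12,12,13,13,14,14,16,16,17,19,20]

Per-enzyme occurrences:
  PtaIV CATAAAGT/3: at [60, 71, 96, 104, 124, 160, 184, 203, 217, 233] ⇒ [63, 74, 99, 107, 127, 163, 187, 206, 220, 236]
  LmaVI CATCCGA/7: at [29, 42, 117, 132, 177, 242] ⇒ [36, 49, 124, 139, 184, 249]
  XjeIII GGAAGAAG/5: at [15, 52, 80, 146, 169] ⇒ [20, 57, 85, 151, 174]

All cut coordinates (distinct, sorted): [20, 36, 49, 57, 63, 74, 85, 99, 107, 124, 127, 139, 151, 163, 174, 184, 187, 206, 220, 236, 249]

Fragments:
  [0,20): 20 bp
  [20,36): 16 bp
  [36,49): 13 bp
  [49,57): 8 bp
  [57,63): 6 bp
  [63,74): 11 bp
  [74,85): 11 bp
  [85,99): 14 bp
  [99,107): 8 bp
  [107,124): 17 bp
  [124,127): 3 bp
  [127,139): 12 bp
  [139,151): 12 bp
  [151,163): 12 bp
  [163,174): 11 bp
  [174,184): 10 bp
  [184,187): 3 bp
  [187,206): 19 bp
  [206,220): 14 bp
  [220,236): 16 bp
  [236,249): 13 bp
  [249,257): 8 bp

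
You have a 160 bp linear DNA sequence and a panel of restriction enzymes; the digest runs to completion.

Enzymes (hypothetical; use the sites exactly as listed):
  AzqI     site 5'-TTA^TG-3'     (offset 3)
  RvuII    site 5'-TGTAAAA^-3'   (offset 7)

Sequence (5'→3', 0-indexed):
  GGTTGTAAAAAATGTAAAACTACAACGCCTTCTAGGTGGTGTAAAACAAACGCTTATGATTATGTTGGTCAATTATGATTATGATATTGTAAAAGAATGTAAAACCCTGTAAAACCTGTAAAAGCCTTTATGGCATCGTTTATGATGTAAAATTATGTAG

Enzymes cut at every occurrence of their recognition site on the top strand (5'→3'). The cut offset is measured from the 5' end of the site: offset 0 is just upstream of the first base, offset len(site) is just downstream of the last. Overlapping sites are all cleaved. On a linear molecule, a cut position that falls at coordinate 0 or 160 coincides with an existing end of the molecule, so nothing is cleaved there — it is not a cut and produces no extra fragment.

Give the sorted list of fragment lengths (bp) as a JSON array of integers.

[3,5,6,6,7,9,9,10,10,10,10,10,12,13,13,27]

Site scan:
  AzqI (TTATG, off=3): starts [53, 59, 72, 78, 127, 139, 152] → cuts [56, 62, 75, 81, 130, 142, 155]
  RvuII (TGTAAAA, off=7): starts [3, 12, 39, 87, 97, 107, 116, 145] → cuts [10, 19, 46, 94, 104, 114, 123, 152]

Pooled cuts: [10, 19, 46, 56, 62, 75, 81, 94, 104, 114, 123, 130, 142, 152, 155]

Fragment lengths:
  [0,10): 10 bp
  [10,19): 9 bp
  [19,46): 27 bp
  [46,56): 10 bp
  [56,62): 6 bp
  [62,75): 13 bp
  [75,81): 6 bp
  [81,94): 13 bp
  [94,104): 10 bp
  [104,114): 10 bp
  [114,123): 9 bp
  [123,130): 7 bp
  [130,142): 12 bp
  [142,152): 10 bp
  [152,155): 3 bp
  [155,160): 5 bp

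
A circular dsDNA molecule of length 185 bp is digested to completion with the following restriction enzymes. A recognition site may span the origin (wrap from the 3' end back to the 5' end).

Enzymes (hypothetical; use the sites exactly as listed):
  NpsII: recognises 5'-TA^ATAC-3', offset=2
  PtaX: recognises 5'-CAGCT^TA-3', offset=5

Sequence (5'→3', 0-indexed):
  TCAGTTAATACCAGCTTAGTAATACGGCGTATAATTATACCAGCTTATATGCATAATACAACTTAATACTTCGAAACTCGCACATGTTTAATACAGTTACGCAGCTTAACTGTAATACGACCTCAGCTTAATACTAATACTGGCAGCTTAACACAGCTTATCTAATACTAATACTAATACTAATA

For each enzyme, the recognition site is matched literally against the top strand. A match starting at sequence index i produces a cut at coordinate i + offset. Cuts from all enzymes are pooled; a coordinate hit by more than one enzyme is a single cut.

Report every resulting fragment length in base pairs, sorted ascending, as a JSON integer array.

Per-enzyme occurrences:
  NpsII (TAATAC, off=2): starts [5, 19, 53, 63, 88, 112, 128, 134, 162, 168, 174] → cuts [7, 21, 55, 65, 90, 114, 130, 136, 164, 170, 176]
  PtaX (CAGCTTA, off=5): starts [11, 40, 101, 123, 143, 153] → cuts [16, 45, 106, 128, 148, 158]

All cut coordinates (distinct, sorted): [7, 16, 21, 45, 55, 65, 90, 106, 114, 128, 130, 136, 148, 158, 164, 170, 176]

Fragments:
  7→16: 9 bp
  16→21: 5 bp
  21→45: 24 bp
  45→55: 10 bp
  55→65: 10 bp
  65→90: 25 bp
  90→106: 16 bp
  106→114: 8 bp
  114→128: 14 bp
  128→130: 2 bp
  130→136: 6 bp
  136→148: 12 bp
  148→158: 10 bp
  158→164: 6 bp
  164→170: 6 bp
  170→176: 6 bp
  176→7 (wrap): 185-176+7 = 16 bp

[2,5,6,6,6,6,8,9,10,10,10,12,14,16,16,24,25]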